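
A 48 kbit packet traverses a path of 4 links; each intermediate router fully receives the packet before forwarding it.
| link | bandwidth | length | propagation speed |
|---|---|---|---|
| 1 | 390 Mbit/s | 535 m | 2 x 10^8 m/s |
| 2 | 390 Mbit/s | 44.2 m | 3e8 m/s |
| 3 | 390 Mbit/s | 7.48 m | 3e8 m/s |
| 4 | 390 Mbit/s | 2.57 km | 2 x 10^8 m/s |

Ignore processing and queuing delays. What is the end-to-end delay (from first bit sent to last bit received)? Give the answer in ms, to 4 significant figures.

0.5080 ms

L = 48000 bits.
Transmission delay per hop = L/R = 48000/390000000 = 0.123077 ms; 4 hops → 0.492308 ms.
Propagation delays (d/s per hop): 0.002675, 0.000147333, 2.49333e-05, 0.01285 ms; sum = 0.0156973 ms.
End-to-end = 0.5080 ms.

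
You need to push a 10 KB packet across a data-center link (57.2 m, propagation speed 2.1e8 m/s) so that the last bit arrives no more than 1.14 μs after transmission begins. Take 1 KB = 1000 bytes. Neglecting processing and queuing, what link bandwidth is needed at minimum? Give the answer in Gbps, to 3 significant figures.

L = 80000 bits.
Propagation delay = 57.2 / 210000000 = 0.272381 μs.
Transmission budget = 1.14 − 0.272381 = 0.867619 μs.
R ≥ L / t_tx = 80000 bits / 8.67619e-07 s = 92.2 Gbps.

92.2 Gbps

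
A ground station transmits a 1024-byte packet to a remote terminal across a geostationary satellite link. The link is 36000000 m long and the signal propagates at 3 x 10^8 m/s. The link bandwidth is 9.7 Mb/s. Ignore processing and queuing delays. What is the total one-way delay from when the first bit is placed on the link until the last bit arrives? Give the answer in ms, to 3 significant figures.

L = 1024 × 8 = 8192 bits.
Transmission delay = L/R = 8192 / 9700000 = 0.844536 ms.
Propagation delay = d/s = 36000000 m / 300000000 m/s = 120 ms.
Total = 121 ms.

121 ms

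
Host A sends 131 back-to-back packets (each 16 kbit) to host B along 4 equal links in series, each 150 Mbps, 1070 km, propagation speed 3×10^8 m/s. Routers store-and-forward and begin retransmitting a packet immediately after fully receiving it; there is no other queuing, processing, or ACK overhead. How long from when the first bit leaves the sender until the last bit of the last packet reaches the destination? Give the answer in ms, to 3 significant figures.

28.6 ms

Per-hop transmission t_tx = L/R = 16000/150000000 = 0.106667 ms.
Per-hop propagation t_prop = 1070000/300000000 = 3.56667 ms.
Pipeline fill: first packet needs 4·t_tx to clear all hops; remaining 130 packets each add one t_tx.
Total = (4+131-1)·t_tx + 4·t_prop = 134·0.106667 + 4·3.56667 = 28.6 ms.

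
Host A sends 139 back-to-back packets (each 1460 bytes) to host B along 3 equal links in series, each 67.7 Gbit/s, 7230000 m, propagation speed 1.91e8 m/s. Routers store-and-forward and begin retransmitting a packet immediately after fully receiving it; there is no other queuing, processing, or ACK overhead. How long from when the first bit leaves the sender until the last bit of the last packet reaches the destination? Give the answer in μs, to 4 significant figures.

Per-hop transmission t_tx = L/R = 11680/67700000000 = 0.172526 μs.
Per-hop propagation t_prop = 7230000/191000000 = 37853.4 μs.
Pipeline fill: first packet needs 3·t_tx to clear all hops; remaining 138 packets each add one t_tx.
Total = (3+139-1)·t_tx + 3·t_prop = 141·0.172526 + 3·37853.4 = 113600 μs.

113600 μs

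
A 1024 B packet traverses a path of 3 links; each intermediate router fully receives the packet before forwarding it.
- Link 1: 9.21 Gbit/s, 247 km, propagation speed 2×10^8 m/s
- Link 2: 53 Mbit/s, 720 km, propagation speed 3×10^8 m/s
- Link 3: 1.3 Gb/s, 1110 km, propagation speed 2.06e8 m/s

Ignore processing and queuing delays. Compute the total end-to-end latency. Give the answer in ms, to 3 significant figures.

9.19 ms

L = 1024 × 8 = 8192 bits.
Transmission delays (L/R per hop): 0.000889468, 0.154566, 0.00630154 ms; sum = 0.161757 ms.
Propagation delays (d/s per hop): 1.235, 2.4, 5.38835 ms; sum = 9.02335 ms.
End-to-end = 9.19 ms.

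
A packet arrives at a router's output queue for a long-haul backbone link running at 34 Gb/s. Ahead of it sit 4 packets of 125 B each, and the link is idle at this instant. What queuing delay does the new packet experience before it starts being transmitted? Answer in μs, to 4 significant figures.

0.1176 μs

Each queued packet: L/R = 1000/34000000000 = 0.0294118 μs.
4 queued → 0.117647 μs.
Queuing delay = 0.1176 μs.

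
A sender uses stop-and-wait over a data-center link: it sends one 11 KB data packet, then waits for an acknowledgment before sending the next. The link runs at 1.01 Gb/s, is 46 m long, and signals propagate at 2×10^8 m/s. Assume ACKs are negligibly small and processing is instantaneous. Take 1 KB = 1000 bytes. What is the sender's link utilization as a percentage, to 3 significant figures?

t_tx = L/R = 88000/1010000000 = 8.71287e-05 s.
t_prop = 46/200000000 = 2.3e-07 s; RTT = 4.6e-07 s.
Cycle = t_tx + RTT = 8.75887e-05 s.
Utilization = t_tx / cycle = 8.71287e-05/8.75887e-05 = 99.5 %.

99.5 %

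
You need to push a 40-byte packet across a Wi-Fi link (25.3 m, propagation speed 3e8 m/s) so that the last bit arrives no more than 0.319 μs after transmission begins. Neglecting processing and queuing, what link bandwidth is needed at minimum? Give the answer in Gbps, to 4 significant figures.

1.364 Gbps

L = 320 bits.
Propagation delay = 25.3 / 300000000 = 0.0843333 μs.
Transmission budget = 0.319 − 0.0843333 = 0.234667 μs.
R ≥ L / t_tx = 320 bits / 2.34667e-07 s = 1.364 Gbps.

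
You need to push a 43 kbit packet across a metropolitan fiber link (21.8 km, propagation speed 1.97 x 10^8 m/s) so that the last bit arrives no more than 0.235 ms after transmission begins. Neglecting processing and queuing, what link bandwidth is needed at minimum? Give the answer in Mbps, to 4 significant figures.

Propagation delay = 21800 / 197000000 = 0.11066 ms.
Transmission budget = 0.235 − 0.11066 = 0.12434 ms.
R ≥ L / t_tx = 43000 bits / 0.00012434 s = 345.8 Mbps.

345.8 Mbps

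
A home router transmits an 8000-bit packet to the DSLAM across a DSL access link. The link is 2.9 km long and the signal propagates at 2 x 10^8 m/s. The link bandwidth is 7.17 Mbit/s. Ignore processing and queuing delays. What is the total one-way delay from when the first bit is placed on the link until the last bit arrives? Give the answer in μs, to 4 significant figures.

Transmission delay = L/R = 8000 / 7170000 = 1115.76 μs.
Propagation delay = d/s = 2900 m / 200000000 m/s = 14.5 μs.
Total = 1130 μs.

1130 μs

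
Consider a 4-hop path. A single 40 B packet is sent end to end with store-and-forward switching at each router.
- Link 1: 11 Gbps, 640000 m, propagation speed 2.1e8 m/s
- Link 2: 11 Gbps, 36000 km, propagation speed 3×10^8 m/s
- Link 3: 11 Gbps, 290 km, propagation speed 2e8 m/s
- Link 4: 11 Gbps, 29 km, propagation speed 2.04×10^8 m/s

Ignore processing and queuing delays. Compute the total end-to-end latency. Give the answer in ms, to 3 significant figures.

125 ms

L = 40 × 8 = 320 bits.
Transmission delay per hop = L/R = 320/11000000000 = 2.90909e-05 ms; 4 hops → 0.000116364 ms.
Propagation delays (d/s per hop): 3.04762, 120, 1.45, 0.142157 ms; sum = 124.64 ms.
End-to-end = 125 ms.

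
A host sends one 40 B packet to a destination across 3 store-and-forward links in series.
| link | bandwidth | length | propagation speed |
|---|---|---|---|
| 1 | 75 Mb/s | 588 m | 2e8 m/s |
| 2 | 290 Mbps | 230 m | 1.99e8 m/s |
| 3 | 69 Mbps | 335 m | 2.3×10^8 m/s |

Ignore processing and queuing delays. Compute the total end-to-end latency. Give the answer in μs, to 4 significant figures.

L = 40 × 8 = 320 bits.
Transmission delays (L/R per hop): 4.26667, 1.10345, 4.63768 μs; sum = 10.0078 μs.
Propagation delays (d/s per hop): 2.94, 1.15578, 1.45652 μs; sum = 5.5523 μs.
End-to-end = 15.56 μs.

15.56 μs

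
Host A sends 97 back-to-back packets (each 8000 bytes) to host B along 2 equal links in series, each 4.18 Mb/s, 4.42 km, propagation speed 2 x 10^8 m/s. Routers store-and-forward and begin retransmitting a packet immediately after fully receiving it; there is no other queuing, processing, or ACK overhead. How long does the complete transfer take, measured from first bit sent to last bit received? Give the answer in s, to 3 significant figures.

Per-hop transmission t_tx = L/R = 64000/4.18e+06 = 0.015311 s.
Per-hop propagation t_prop = 4420/200000000 = 2.21e-05 s.
Pipeline fill: first packet needs 2·t_tx to clear all hops; remaining 96 packets each add one t_tx.
Total = (2+97-1)·t_tx + 2·t_prop = 98·0.015311 + 2·2.21e-05 = 1.50 s.

1.50 s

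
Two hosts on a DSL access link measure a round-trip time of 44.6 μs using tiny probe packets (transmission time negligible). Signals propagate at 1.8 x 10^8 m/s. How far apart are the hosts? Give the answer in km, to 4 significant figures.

4.014 km

One-way propagation = RTT/2 = 22.3 μs.
d = s × t = 180000000 × 2.23e-05 = 4.014 km.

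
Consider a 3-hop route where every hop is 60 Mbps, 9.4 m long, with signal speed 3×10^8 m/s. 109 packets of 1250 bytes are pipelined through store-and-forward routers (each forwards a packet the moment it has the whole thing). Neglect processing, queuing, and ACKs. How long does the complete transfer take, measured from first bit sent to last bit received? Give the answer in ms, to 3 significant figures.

Per-hop transmission t_tx = L/R = 10000/60000000 = 0.166667 ms.
Per-hop propagation t_prop = 9.4/300000000 = 3.13333e-05 ms.
Pipeline fill: first packet needs 3·t_tx to clear all hops; remaining 108 packets each add one t_tx.
Total = (3+109-1)·t_tx + 3·t_prop = 111·0.166667 + 3·3.13333e-05 = 18.5 ms.

18.5 ms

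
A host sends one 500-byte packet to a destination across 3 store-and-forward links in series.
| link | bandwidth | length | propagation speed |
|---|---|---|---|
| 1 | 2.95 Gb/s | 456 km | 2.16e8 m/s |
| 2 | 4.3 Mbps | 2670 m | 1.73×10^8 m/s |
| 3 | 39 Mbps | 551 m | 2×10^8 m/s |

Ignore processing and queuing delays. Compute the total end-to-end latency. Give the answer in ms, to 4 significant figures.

3.163 ms

L = 500 × 8 = 4000 bits.
Transmission delays (L/R per hop): 0.00135593, 0.930233, 0.102564 ms; sum = 1.03415 ms.
Propagation delays (d/s per hop): 2.11111, 0.0154335, 0.002755 ms; sum = 2.1293 ms.
End-to-end = 3.163 ms.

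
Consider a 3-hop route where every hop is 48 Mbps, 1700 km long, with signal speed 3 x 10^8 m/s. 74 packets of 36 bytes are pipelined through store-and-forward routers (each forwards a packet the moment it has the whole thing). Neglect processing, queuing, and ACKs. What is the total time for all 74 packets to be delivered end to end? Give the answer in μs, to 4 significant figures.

17460 μs

Per-hop transmission t_tx = L/R = 288/48000000 = 6 μs.
Per-hop propagation t_prop = 1700000/300000000 = 5666.67 μs.
Pipeline fill: first packet needs 3·t_tx to clear all hops; remaining 73 packets each add one t_tx.
Total = (3+74-1)·t_tx + 3·t_prop = 76·6 + 3·5666.67 = 17460 μs.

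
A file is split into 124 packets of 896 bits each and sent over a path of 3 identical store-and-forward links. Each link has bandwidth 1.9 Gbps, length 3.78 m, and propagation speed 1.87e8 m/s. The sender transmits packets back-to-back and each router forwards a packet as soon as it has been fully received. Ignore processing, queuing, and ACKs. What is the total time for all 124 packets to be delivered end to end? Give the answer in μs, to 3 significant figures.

Per-hop transmission t_tx = L/R = 896/1900000000 = 0.471579 μs.
Per-hop propagation t_prop = 3.78/187000000 = 0.0202139 μs.
Pipeline fill: first packet needs 3·t_tx to clear all hops; remaining 123 packets each add one t_tx.
Total = (3+124-1)·t_tx + 3·t_prop = 126·0.471579 + 3·0.0202139 = 59.5 μs.

59.5 μs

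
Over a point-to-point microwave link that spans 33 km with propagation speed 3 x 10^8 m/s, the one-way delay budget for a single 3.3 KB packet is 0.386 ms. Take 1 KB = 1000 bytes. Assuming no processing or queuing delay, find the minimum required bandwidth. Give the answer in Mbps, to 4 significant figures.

L = 26400 bits.
Propagation delay = 33000 / 300000000 = 0.11 ms.
Transmission budget = 0.386 − 0.11 = 0.276 ms.
R ≥ L / t_tx = 26400 bits / 0.000276 s = 95.65 Mbps.

95.65 Mbps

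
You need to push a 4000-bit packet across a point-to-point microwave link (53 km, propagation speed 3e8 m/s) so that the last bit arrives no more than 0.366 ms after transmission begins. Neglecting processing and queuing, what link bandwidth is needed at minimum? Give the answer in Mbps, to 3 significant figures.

Propagation delay = 53000 / 300000000 = 0.176667 ms.
Transmission budget = 0.366 − 0.176667 = 0.189333 ms.
R ≥ L / t_tx = 4000 bits / 0.000189333 s = 21.1 Mbps.

21.1 Mbps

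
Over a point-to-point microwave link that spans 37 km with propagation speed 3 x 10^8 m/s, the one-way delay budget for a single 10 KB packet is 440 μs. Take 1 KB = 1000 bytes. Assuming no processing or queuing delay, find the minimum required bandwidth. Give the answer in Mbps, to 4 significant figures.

252.6 Mbps

L = 80000 bits.
Propagation delay = 37000 / 300000000 = 123.333 μs.
Transmission budget = 440 − 123.333 = 316.667 μs.
R ≥ L / t_tx = 80000 bits / 0.000316667 s = 252.6 Mbps.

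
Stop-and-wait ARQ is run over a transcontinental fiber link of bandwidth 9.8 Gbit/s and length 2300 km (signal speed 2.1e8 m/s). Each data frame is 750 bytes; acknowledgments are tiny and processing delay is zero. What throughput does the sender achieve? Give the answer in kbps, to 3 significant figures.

t_tx = L/R = 6000/9800000000 = 6.12245e-07 s.
t_prop = 2300000/210000000 = 0.0109524 s; RTT = 0.0219048 s.
Cycle = t_tx + RTT = 0.0219054 s.
Throughput = L / cycle = 6000 / 0.0219054 = 274 kbps.

274 kbps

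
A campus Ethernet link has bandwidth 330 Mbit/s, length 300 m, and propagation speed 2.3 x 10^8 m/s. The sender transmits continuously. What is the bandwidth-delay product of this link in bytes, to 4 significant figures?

Propagation delay = 300 / 2.3e+08 = 1.30435e-06 s.
BDP = R × t_prop = 330000000 × 1.30435e-06 = 430.435 bits.
In bytes: 430.435/8 = 53.80 bytes.

53.80 bytes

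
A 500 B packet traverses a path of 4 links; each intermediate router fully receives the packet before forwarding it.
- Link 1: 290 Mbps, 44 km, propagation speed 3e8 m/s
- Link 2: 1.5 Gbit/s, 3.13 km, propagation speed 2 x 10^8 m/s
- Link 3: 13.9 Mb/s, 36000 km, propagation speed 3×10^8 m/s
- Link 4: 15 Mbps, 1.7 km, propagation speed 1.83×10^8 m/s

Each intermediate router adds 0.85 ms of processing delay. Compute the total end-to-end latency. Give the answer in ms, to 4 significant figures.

L = 500 × 8 = 4000 bits.
Transmission delays (L/R per hop): 0.0137931, 0.00266667, 0.28777, 0.266667 ms; sum = 0.570896 ms.
Propagation delays (d/s per hop): 0.146667, 0.01565, 120, 0.00928962 ms; sum = 120.172 ms.
Processing at 3 router(s): 3 × 0.85 ms = 2.55 ms.
End-to-end = 123.3 ms.

123.3 ms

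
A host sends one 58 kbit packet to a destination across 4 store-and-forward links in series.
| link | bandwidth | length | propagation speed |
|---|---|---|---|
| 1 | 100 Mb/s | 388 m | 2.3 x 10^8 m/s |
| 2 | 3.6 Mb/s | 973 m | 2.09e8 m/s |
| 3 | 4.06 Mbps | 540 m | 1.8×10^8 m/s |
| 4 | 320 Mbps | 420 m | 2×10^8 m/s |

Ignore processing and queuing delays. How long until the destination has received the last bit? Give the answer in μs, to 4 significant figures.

L = 58000 bits.
Transmission delays (L/R per hop): 580, 16111.1, 14285.7, 181.25 μs; sum = 31158.1 μs.
Propagation delays (d/s per hop): 1.68696, 4.6555, 3, 2.1 μs; sum = 11.4425 μs.
End-to-end = 31170 μs.

31170 μs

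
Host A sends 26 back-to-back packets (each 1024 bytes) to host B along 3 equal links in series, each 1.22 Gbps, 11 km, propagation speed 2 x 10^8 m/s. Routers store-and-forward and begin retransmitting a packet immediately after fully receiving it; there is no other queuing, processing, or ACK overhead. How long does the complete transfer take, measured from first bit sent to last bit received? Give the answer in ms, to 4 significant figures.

0.3530 ms

Per-hop transmission t_tx = L/R = 8192/1220000000 = 0.00671475 ms.
Per-hop propagation t_prop = 11000/200000000 = 0.055 ms.
Pipeline fill: first packet needs 3·t_tx to clear all hops; remaining 25 packets each add one t_tx.
Total = (3+26-1)·t_tx + 3·t_prop = 28·0.00671475 + 3·0.055 = 0.3530 ms.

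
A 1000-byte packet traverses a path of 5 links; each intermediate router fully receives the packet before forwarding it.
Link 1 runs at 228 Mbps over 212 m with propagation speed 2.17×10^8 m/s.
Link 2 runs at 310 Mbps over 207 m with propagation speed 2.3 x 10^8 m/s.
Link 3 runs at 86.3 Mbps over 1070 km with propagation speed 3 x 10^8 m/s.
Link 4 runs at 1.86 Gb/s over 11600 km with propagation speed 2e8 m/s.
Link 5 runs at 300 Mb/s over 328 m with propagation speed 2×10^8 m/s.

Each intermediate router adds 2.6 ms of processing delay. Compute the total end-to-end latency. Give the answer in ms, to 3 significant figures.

72.2 ms

L = 1000 × 8 = 8000 bits.
Transmission delays (L/R per hop): 0.0350877, 0.0258065, 0.0926999, 0.00430108, 0.0266667 ms; sum = 0.184562 ms.
Propagation delays (d/s per hop): 0.000976959, 0.0009, 3.56667, 58, 0.00164 ms; sum = 61.5702 ms.
Processing at 4 router(s): 4 × 2.6 ms = 10.4 ms.
End-to-end = 72.2 ms.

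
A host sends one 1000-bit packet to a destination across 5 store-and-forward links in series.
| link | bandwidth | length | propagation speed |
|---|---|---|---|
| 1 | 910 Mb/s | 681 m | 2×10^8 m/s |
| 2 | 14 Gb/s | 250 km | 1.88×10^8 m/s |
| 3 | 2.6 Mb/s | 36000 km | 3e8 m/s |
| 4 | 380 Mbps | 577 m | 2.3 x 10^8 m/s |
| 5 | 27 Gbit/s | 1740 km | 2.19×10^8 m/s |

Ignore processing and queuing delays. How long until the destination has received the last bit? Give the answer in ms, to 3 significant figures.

Transmission delays (L/R per hop): 0.0010989, 7.14286e-05, 0.384615, 0.00263158, 3.7037e-05 ms; sum = 0.388454 ms.
Propagation delays (d/s per hop): 0.003405, 1.32979, 120, 0.0025087, 7.94521 ms; sum = 129.281 ms.
End-to-end = 130 ms.

130 ms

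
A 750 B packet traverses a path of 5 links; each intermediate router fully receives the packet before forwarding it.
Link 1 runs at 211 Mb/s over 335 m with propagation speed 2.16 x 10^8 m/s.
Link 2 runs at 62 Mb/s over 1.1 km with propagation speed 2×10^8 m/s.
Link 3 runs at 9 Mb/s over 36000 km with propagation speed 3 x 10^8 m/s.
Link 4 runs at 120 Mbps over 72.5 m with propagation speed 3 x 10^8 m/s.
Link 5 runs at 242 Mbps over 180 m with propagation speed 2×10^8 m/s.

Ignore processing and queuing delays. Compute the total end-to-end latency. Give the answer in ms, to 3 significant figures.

121 ms

L = 750 × 8 = 6000 bits.
Transmission delays (L/R per hop): 0.028436, 0.0967742, 0.666667, 0.05, 0.0247934 ms; sum = 0.86667 ms.
Propagation delays (d/s per hop): 0.00155093, 0.0055, 120, 0.000241667, 0.0009 ms; sum = 120.008 ms.
End-to-end = 121 ms.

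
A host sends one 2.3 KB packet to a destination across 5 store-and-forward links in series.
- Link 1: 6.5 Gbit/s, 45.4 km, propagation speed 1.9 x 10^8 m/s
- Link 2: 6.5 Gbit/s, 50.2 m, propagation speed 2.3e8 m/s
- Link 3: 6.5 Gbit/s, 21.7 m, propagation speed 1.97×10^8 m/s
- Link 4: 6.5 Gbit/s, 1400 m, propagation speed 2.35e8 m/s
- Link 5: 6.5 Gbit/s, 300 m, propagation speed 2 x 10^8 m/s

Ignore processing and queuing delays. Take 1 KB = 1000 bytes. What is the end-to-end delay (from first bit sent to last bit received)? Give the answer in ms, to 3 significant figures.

L = 18400 bits.
Transmission delay per hop = L/R = 18400/6500000000 = 0.00283077 ms; 5 hops → 0.0141538 ms.
Propagation delays (d/s per hop): 0.238947, 0.000218261, 0.000110152, 0.00595745, 0.0015 ms; sum = 0.246733 ms.
End-to-end = 0.261 ms.

0.261 ms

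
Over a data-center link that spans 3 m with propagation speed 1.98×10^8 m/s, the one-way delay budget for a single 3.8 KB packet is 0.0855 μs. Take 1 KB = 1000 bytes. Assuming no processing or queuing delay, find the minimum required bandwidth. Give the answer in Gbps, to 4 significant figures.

L = 30400 bits.
Propagation delay = 3 / 198000000 = 0.0151515 μs.
Transmission budget = 0.0855 − 0.0151515 = 0.0703485 μs.
R ≥ L / t_tx = 30400 bits / 7.03485e-08 s = 432.1 Gbps.

432.1 Gbps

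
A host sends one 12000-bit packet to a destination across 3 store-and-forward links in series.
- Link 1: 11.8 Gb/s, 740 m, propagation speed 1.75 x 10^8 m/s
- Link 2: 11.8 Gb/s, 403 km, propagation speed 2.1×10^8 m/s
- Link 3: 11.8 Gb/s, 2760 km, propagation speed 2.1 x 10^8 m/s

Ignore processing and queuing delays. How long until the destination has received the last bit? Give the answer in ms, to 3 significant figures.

15.1 ms

Transmission delay per hop = L/R = 12000/11800000000 = 0.00101695 ms; 3 hops → 0.00305085 ms.
Propagation delays (d/s per hop): 0.00422857, 1.91905, 13.1429 ms; sum = 15.0661 ms.
End-to-end = 15.1 ms.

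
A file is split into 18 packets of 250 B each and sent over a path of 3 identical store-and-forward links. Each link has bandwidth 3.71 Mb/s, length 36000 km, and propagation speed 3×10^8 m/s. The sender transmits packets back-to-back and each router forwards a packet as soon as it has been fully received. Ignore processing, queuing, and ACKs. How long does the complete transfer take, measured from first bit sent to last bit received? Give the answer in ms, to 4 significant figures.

Per-hop transmission t_tx = L/R = 2000/3710000 = 0.539084 ms.
Per-hop propagation t_prop = 36000000/300000000 = 120 ms.
Pipeline fill: first packet needs 3·t_tx to clear all hops; remaining 17 packets each add one t_tx.
Total = (3+18-1)·t_tx + 3·t_prop = 20·0.539084 + 3·120 = 370.8 ms.

370.8 ms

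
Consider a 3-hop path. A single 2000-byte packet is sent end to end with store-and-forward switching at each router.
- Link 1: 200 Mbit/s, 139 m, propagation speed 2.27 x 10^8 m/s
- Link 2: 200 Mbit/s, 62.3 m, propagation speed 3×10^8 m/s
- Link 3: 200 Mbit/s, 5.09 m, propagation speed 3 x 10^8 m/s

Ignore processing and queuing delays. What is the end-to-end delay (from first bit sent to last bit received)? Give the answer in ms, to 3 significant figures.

0.241 ms

L = 2000 × 8 = 16000 bits.
Transmission delay per hop = L/R = 16000/200000000 = 0.08 ms; 3 hops → 0.24 ms.
Propagation delays (d/s per hop): 0.000612335, 0.000207667, 1.69667e-05 ms; sum = 0.000836968 ms.
End-to-end = 0.241 ms.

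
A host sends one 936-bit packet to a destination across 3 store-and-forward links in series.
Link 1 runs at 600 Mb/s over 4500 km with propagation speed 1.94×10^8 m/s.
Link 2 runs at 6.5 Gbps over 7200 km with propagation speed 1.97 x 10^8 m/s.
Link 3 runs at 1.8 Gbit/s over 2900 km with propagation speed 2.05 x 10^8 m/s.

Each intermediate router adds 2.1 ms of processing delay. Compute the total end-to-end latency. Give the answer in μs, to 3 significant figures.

Transmission delays (L/R per hop): 1.56, 0.144, 0.52 μs; sum = 2.224 μs.
Propagation delays (d/s per hop): 23195.9, 36548.2, 14146.3 μs; sum = 73890.4 μs.
Processing at 2 router(s): 2 × 2.1 ms = 4200 μs.
End-to-end = 78100 μs.

78100 μs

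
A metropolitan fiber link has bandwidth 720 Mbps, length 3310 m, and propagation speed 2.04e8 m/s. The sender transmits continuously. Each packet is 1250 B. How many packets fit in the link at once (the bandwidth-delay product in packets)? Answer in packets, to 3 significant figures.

Propagation delay = 3310 / 204000000 = 1.62255e-05 s.
BDP = R × t_prop = 720000000 × 1.62255e-05 = 11682.4 bits.
In packets of 10000 bits: 1.17 packets.

1.17 packets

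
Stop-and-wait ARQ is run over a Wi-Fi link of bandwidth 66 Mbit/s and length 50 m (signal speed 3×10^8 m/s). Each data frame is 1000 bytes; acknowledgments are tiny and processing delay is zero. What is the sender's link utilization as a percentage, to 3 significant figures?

99.7 %

t_tx = L/R = 8000/66000000 = 0.000121212 s.
t_prop = 50/300000000 = 1.66667e-07 s; RTT = 3.33333e-07 s.
Cycle = t_tx + RTT = 0.000121545 s.
Utilization = t_tx / cycle = 0.000121212/0.000121545 = 99.7 %.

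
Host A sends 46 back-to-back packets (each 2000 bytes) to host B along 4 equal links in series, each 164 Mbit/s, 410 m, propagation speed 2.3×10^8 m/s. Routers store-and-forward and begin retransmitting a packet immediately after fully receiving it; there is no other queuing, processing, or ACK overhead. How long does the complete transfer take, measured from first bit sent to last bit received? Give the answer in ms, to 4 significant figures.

4.788 ms

Per-hop transmission t_tx = L/R = 16000/164000000 = 0.097561 ms.
Per-hop propagation t_prop = 410/2.3e+08 = 0.00178261 ms.
Pipeline fill: first packet needs 4·t_tx to clear all hops; remaining 45 packets each add one t_tx.
Total = (4+46-1)·t_tx + 4·t_prop = 49·0.097561 + 4·0.00178261 = 4.788 ms.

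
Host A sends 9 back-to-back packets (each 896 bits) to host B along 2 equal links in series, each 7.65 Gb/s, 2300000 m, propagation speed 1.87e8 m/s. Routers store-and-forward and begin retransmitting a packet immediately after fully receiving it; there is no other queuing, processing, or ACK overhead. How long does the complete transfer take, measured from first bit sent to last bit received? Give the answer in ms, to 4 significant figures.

24.60 ms

Per-hop transmission t_tx = L/R = 896/7650000000 = 0.000117124 ms.
Per-hop propagation t_prop = 2300000/187000000 = 12.2995 ms.
Pipeline fill: first packet needs 2·t_tx to clear all hops; remaining 8 packets each add one t_tx.
Total = (2+9-1)·t_tx + 2·t_prop = 10·0.000117124 + 2·12.2995 = 24.60 ms.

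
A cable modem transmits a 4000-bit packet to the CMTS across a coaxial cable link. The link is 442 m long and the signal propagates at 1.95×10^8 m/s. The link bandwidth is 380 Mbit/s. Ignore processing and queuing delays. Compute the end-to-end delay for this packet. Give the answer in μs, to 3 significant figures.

Transmission delay = L/R = 4000 / 380000000 = 10.5263 μs.
Propagation delay = d/s = 442 m / 195000000 m/s = 2.26667 μs.
Total = 12.8 μs.

12.8 μs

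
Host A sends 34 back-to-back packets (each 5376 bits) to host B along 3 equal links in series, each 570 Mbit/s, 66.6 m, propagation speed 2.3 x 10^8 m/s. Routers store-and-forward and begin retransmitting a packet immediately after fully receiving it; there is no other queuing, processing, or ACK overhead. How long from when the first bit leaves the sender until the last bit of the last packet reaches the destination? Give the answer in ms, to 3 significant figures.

0.340 ms

Per-hop transmission t_tx = L/R = 5376/570000000 = 0.00943158 ms.
Per-hop propagation t_prop = 66.6/2.3e+08 = 0.000289565 ms.
Pipeline fill: first packet needs 3·t_tx to clear all hops; remaining 33 packets each add one t_tx.
Total = (3+34-1)·t_tx + 3·t_prop = 36·0.00943158 + 3·0.000289565 = 0.340 ms.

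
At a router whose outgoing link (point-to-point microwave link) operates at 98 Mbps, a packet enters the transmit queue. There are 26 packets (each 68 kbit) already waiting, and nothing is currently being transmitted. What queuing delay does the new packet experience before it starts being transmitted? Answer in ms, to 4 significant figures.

Each queued packet: L/R = 68000/98000000 = 0.693878 ms.
26 queued → 18.0408 ms.
Queuing delay = 18.04 ms.

18.04 ms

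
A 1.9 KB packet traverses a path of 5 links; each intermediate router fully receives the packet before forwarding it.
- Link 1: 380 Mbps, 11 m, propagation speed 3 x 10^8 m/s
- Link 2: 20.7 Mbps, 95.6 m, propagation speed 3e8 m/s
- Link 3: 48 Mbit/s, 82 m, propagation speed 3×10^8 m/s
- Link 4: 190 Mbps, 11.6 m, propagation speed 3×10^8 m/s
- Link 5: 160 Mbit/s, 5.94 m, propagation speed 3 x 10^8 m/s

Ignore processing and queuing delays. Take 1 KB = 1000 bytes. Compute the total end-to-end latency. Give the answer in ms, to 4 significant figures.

1.267 ms

L = 15200 bits.
Transmission delays (L/R per hop): 0.04, 0.7343, 0.316667, 0.08, 0.095 ms; sum = 1.26597 ms.
Propagation delays (d/s per hop): 3.66667e-05, 0.000318667, 0.000273333, 3.86667e-05, 1.98e-05 ms; sum = 0.000687133 ms.
End-to-end = 1.267 ms.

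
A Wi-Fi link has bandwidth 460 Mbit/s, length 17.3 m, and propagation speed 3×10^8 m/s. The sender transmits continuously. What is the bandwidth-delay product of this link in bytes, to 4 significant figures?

Propagation delay = 17.3 / 300000000 = 5.76667e-08 s.
BDP = R × t_prop = 460000000 × 5.76667e-08 = 26.5267 bits.
In bytes: 26.5267/8 = 3.316 bytes.

3.316 bytes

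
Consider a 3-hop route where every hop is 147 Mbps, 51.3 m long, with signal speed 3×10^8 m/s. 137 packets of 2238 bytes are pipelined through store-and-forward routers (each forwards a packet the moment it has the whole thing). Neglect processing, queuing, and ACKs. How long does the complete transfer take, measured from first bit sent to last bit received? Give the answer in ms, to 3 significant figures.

16.9 ms

Per-hop transmission t_tx = L/R = 17904/147000000 = 0.121796 ms.
Per-hop propagation t_prop = 51.3/300000000 = 0.000171 ms.
Pipeline fill: first packet needs 3·t_tx to clear all hops; remaining 136 packets each add one t_tx.
Total = (3+137-1)·t_tx + 3·t_prop = 139·0.121796 + 3·0.000171 = 16.9 ms.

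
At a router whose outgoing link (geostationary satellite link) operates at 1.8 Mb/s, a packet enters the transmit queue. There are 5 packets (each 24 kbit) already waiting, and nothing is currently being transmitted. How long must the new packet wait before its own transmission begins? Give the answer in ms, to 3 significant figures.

66.7 ms

Each queued packet: L/R = 24000/1800000 = 13.3333 ms.
5 queued → 66.6667 ms.
Queuing delay = 66.7 ms.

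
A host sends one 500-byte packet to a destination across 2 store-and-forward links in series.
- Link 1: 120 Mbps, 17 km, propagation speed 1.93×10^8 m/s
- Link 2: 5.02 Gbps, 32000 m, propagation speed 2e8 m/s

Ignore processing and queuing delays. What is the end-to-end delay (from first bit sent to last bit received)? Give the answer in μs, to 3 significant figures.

L = 500 × 8 = 4000 bits.
Transmission delays (L/R per hop): 33.3333, 0.796813 μs; sum = 34.1301 μs.
Propagation delays (d/s per hop): 88.0829, 160 μs; sum = 248.083 μs.
End-to-end = 282 μs.

282 μs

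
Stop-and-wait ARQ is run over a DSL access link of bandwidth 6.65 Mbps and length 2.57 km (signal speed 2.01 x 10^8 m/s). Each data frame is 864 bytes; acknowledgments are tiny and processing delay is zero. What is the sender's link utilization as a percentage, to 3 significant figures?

97.6 %

t_tx = L/R = 6912/6650000 = 0.0010394 s.
t_prop = 2570/2.01e+08 = 1.27861e-05 s; RTT = 2.55721e-05 s.
Cycle = t_tx + RTT = 0.00106497 s.
Utilization = t_tx / cycle = 0.0010394/0.00106497 = 97.6 %.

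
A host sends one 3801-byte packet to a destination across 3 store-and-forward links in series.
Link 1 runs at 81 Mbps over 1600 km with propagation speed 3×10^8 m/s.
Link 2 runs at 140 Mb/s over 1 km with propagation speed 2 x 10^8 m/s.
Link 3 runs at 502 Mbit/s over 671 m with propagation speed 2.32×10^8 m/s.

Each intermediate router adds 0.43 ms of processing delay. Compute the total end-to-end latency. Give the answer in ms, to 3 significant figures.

L = 3801 × 8 = 30408 bits.
Transmission delays (L/R per hop): 0.375407, 0.2172, 0.0605737 ms; sum = 0.653181 ms.
Propagation delays (d/s per hop): 5.33333, 0.005, 0.00289224 ms; sum = 5.34123 ms.
Processing at 2 router(s): 2 × 0.43 ms = 0.86 ms.
End-to-end = 6.85 ms.

6.85 ms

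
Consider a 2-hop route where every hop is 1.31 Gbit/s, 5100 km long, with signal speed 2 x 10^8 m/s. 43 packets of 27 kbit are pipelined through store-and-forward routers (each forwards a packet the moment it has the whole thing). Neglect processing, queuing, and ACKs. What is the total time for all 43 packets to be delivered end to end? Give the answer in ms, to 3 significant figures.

Per-hop transmission t_tx = L/R = 27000/1310000000 = 0.0206107 ms.
Per-hop propagation t_prop = 5100000/200000000 = 25.5 ms.
Pipeline fill: first packet needs 2·t_tx to clear all hops; remaining 42 packets each add one t_tx.
Total = (2+43-1)·t_tx + 2·t_prop = 44·0.0206107 + 2·25.5 = 51.9 ms.

51.9 ms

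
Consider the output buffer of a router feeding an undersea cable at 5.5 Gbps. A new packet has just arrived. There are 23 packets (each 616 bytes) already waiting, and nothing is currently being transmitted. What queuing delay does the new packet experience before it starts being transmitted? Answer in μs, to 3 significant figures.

20.6 μs

Each queued packet: L/R = 4928/5500000000 = 0.896 μs.
23 queued → 20.608 μs.
Queuing delay = 20.6 μs.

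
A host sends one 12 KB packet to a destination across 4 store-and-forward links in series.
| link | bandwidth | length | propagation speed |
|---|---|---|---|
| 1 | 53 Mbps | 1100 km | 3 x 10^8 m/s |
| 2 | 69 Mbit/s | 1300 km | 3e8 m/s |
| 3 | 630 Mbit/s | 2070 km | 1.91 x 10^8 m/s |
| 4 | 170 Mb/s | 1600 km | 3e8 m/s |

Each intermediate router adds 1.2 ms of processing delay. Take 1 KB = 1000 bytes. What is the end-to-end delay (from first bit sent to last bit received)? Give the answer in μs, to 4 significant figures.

31690 μs

L = 96000 bits.
Transmission delays (L/R per hop): 1811.32, 1391.3, 152.381, 564.706 μs; sum = 3919.71 μs.
Propagation delays (d/s per hop): 3666.67, 4333.33, 10837.7, 5333.33 μs; sum = 24171 μs.
Processing at 3 router(s): 3 × 1.2 ms = 3600 μs.
End-to-end = 31690 μs.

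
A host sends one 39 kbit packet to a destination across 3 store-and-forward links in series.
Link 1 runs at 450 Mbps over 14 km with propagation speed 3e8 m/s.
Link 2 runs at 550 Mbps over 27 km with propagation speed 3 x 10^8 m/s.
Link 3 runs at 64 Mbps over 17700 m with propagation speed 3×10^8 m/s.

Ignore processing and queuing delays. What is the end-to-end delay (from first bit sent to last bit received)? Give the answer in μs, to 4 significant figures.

962.6 μs

L = 39000 bits.
Transmission delays (L/R per hop): 86.6667, 70.9091, 609.375 μs; sum = 766.951 μs.
Propagation delays (d/s per hop): 46.6667, 90, 59 μs; sum = 195.667 μs.
End-to-end = 962.6 μs.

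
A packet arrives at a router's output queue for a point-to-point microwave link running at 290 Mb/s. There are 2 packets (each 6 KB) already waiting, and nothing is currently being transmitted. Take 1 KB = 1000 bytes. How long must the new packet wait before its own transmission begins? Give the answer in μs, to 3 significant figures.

Each queued packet: L/R = 48000/290000000 = 165.517 μs.
2 queued → 331.034 μs.
Queuing delay = 331 μs.

331 μs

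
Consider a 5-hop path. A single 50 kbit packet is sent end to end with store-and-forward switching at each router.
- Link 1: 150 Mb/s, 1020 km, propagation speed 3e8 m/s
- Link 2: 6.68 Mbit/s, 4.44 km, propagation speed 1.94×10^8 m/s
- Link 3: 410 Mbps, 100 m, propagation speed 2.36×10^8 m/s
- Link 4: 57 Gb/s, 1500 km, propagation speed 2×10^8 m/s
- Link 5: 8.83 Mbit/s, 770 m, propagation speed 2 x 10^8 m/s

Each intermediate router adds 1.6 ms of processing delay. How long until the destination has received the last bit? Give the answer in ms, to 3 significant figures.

30.9 ms

L = 50000 bits.
Transmission delays (L/R per hop): 0.333333, 7.48503, 0.121951, 0.000877193, 5.66251 ms; sum = 13.6037 ms.
Propagation delays (d/s per hop): 3.4, 0.0228866, 0.000423729, 7.5, 0.00385 ms; sum = 10.9272 ms.
Processing at 4 router(s): 4 × 1.6 ms = 6.4 ms.
End-to-end = 30.9 ms.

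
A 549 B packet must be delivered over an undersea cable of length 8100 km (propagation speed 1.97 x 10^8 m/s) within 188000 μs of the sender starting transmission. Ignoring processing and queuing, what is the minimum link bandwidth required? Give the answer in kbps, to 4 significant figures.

29.90 kbps

L = 4392 bits.
Propagation delay = 8100000 / 197000000 = 41116.8 μs.
Transmission budget = 188000 − 41116.8 = 146883 μs.
R ≥ L / t_tx = 4392 bits / 0.146883 s = 29.90 kbps.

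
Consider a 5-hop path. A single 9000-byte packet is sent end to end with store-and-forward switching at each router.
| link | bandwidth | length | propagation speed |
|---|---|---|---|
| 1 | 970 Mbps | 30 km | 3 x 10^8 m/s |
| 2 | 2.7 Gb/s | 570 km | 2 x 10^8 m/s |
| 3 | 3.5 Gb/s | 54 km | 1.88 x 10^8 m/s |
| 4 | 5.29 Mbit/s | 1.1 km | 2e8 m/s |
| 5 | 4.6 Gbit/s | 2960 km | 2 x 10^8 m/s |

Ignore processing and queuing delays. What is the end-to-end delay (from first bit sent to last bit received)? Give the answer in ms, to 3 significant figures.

L = 9000 × 8 = 72000 bits.
Transmission delays (L/R per hop): 0.0742268, 0.0266667, 0.0205714, 13.6106, 0.0156522 ms; sum = 13.7477 ms.
Propagation delays (d/s per hop): 0.1, 2.85, 0.287234, 0.0055, 14.8 ms; sum = 18.0427 ms.
End-to-end = 31.8 ms.

31.8 ms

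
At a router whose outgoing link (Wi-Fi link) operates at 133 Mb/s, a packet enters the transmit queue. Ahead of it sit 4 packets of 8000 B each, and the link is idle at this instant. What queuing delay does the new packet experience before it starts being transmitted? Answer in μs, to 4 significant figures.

Each queued packet: L/R = 64000/133000000 = 481.203 μs.
4 queued → 1924.81 μs.
Queuing delay = 1925 μs.

1925 μs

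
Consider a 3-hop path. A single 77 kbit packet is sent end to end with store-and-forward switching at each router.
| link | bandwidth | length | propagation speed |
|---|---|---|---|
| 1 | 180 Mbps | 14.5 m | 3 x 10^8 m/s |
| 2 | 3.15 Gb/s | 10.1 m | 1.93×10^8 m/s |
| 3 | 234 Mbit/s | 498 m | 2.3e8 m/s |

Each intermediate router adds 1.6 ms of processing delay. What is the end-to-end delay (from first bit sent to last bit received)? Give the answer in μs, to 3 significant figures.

L = 77000 bits.
Transmission delays (L/R per hop): 427.778, 24.4444, 329.06 μs; sum = 781.282 μs.
Propagation delays (d/s per hop): 0.0483333, 0.0523316, 2.16522 μs; sum = 2.26588 μs.
Processing at 2 router(s): 2 × 1.6 ms = 3200 μs.
End-to-end = 3980 μs.

3980 μs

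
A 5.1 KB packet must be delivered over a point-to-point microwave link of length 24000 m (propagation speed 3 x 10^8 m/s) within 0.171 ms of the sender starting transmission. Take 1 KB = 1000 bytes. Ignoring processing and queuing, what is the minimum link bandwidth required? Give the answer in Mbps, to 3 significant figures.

448 Mbps

L = 40800 bits.
Propagation delay = 24000 / 300000000 = 0.08 ms.
Transmission budget = 0.171 − 0.08 = 0.091 ms.
R ≥ L / t_tx = 40800 bits / 9.1e-05 s = 448 Mbps.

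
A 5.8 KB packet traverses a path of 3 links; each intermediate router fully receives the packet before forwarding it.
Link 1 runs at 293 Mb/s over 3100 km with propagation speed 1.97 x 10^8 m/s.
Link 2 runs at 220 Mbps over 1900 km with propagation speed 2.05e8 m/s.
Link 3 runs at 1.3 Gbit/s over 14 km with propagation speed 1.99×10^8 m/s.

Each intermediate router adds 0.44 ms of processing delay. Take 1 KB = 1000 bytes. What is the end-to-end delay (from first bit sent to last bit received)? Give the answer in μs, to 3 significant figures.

L = 46400 bits.
Transmission delays (L/R per hop): 158.362, 210.909, 35.6923 μs; sum = 404.963 μs.
Propagation delays (d/s per hop): 15736, 9268.29, 70.3518 μs; sum = 25074.7 μs.
Processing at 2 router(s): 2 × 0.44 ms = 880 μs.
End-to-end = 26400 μs.

26400 μs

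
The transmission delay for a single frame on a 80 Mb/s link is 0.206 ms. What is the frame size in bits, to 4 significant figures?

L = R × t_tx = 80000000 b/s × 0.000206 s = 16480 bits.

16480 bits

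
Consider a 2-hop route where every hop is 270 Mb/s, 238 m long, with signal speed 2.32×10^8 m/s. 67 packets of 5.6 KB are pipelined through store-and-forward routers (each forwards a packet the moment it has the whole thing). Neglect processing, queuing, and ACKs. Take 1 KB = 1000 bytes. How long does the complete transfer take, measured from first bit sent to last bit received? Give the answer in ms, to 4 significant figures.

11.29 ms

Per-hop transmission t_tx = L/R = 44800/270000000 = 0.165926 ms.
Per-hop propagation t_prop = 238/2.32e+08 = 0.00102586 ms.
Pipeline fill: first packet needs 2·t_tx to clear all hops; remaining 66 packets each add one t_tx.
Total = (2+67-1)·t_tx + 2·t_prop = 68·0.165926 + 2·0.00102586 = 11.29 ms.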